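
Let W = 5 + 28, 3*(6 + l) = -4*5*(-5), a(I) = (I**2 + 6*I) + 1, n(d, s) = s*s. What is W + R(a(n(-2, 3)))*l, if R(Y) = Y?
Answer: 11251/3 ≈ 3750.3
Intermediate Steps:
n(d, s) = s**2
a(I) = 1 + I**2 + 6*I
l = 82/3 (l = -6 + (-4*5*(-5))/3 = -6 + (-20*(-5))/3 = -6 + (1/3)*100 = -6 + 100/3 = 82/3 ≈ 27.333)
W = 33
W + R(a(n(-2, 3)))*l = 33 + (1 + (3**2)**2 + 6*3**2)*(82/3) = 33 + (1 + 9**2 + 6*9)*(82/3) = 33 + (1 + 81 + 54)*(82/3) = 33 + 136*(82/3) = 33 + 11152/3 = 11251/3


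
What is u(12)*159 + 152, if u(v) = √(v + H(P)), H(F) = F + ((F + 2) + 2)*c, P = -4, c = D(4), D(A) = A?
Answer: 152 + 318*√2 ≈ 601.72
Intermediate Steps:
c = 4
H(F) = 16 + 5*F (H(F) = F + ((F + 2) + 2)*4 = F + ((2 + F) + 2)*4 = F + (4 + F)*4 = F + (16 + 4*F) = 16 + 5*F)
u(v) = √(-4 + v) (u(v) = √(v + (16 + 5*(-4))) = √(v + (16 - 20)) = √(v - 4) = √(-4 + v))
u(12)*159 + 152 = √(-4 + 12)*159 + 152 = √8*159 + 152 = (2*√2)*159 + 152 = 318*√2 + 152 = 152 + 318*√2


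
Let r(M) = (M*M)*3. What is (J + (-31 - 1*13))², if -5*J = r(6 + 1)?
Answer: 134689/25 ≈ 5387.6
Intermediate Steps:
r(M) = 3*M² (r(M) = M²*3 = 3*M²)
J = -147/5 (J = -3*(6 + 1)²/5 = -3*7²/5 = -3*49/5 = -⅕*147 = -147/5 ≈ -29.400)
(J + (-31 - 1*13))² = (-147/5 + (-31 - 1*13))² = (-147/5 + (-31 - 13))² = (-147/5 - 44)² = (-367/5)² = 134689/25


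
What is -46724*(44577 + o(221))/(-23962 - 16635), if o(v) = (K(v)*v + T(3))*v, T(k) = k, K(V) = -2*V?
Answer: -1006550928968/40597 ≈ -2.4794e+7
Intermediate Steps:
o(v) = v*(3 - 2*v²) (o(v) = ((-2*v)*v + 3)*v = (-2*v² + 3)*v = (3 - 2*v²)*v = v*(3 - 2*v²))
-46724*(44577 + o(221))/(-23962 - 16635) = -46724*(44577 + 221*(3 - 2*221²))/(-23962 - 16635) = -(-2082815748/40597 - 10326004*(3 - 2*48841)/40597) = -(-2082815748/40597 - 10326004*(3 - 97682)/40597) = -46724/((-40597/(44577 + 221*(-97679)))) = -46724/((-40597/(44577 - 21587059))) = -46724/((-40597/(-21542482))) = -46724/((-40597*(-1/21542482))) = -46724/40597/21542482 = -46724*21542482/40597 = -1006550928968/40597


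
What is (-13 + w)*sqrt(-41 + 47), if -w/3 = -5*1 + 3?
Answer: -7*sqrt(6) ≈ -17.146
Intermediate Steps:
w = 6 (w = -3*(-5*1 + 3) = -3*(-5 + 3) = -3*(-2) = 6)
(-13 + w)*sqrt(-41 + 47) = (-13 + 6)*sqrt(-41 + 47) = -7*sqrt(6)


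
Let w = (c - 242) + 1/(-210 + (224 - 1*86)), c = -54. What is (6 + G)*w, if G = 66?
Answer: -21313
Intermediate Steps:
w = -21313/72 (w = (-54 - 242) + 1/(-210 + (224 - 1*86)) = -296 + 1/(-210 + (224 - 86)) = -296 + 1/(-210 + 138) = -296 + 1/(-72) = -296 - 1/72 = -21313/72 ≈ -296.01)
(6 + G)*w = (6 + 66)*(-21313/72) = 72*(-21313/72) = -21313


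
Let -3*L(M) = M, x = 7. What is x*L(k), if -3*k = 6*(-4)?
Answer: -56/3 ≈ -18.667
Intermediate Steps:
k = 8 (k = -2*(-4) = -⅓*(-24) = 8)
L(M) = -M/3
x*L(k) = 7*(-⅓*8) = 7*(-8/3) = -56/3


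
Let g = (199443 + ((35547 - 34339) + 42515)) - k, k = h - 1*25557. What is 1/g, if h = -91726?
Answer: 1/360449 ≈ 2.7743e-6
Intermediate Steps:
k = -117283 (k = -91726 - 1*25557 = -91726 - 25557 = -117283)
g = 360449 (g = (199443 + ((35547 - 34339) + 42515)) - 1*(-117283) = (199443 + (1208 + 42515)) + 117283 = (199443 + 43723) + 117283 = 243166 + 117283 = 360449)
1/g = 1/360449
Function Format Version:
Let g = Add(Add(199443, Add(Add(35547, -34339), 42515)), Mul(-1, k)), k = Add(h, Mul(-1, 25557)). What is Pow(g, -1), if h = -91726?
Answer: Rational(1, 360449) ≈ 2.7743e-6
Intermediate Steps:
k = -117283 (k = Add(-91726, Mul(-1, 25557)) = Add(-91726, -25557) = -117283)
g = 360449 (g = Add(Add(199443, Add(Add(35547, -34339), 42515)), Mul(-1, -117283)) = Add(Add(199443, Add(1208, 42515)), 117283) = Add(Add(199443, 43723), 117283) = Add(243166, 117283) = 360449)
Pow(g, -1) = Pow(360449, -1) = Rational(1, 360449)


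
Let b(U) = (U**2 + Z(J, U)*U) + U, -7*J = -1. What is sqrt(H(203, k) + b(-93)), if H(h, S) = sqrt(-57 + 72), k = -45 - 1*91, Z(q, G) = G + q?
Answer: sqrt(842394 + 49*sqrt(15))/7 ≈ 131.13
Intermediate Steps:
J = 1/7 (J = -1/7*(-1) = 1/7 ≈ 0.14286)
k = -136 (k = -45 - 91 = -136)
H(h, S) = sqrt(15)
b(U) = U + U**2 + U*(1/7 + U) (b(U) = (U**2 + (U + 1/7)*U) + U = (U**2 + (1/7 + U)*U) + U = (U**2 + U*(1/7 + U)) + U = U + U**2 + U*(1/7 + U))
sqrt(H(203, k) + b(-93)) = sqrt(sqrt(15) + (2/7)*(-93)*(4 + 7*(-93))) = sqrt(sqrt(15) + (2/7)*(-93)*(4 - 651)) = sqrt(sqrt(15) + (2/7)*(-93)*(-647)) = sqrt(sqrt(15) + 120342/7) = sqrt(120342/7 + sqrt(15))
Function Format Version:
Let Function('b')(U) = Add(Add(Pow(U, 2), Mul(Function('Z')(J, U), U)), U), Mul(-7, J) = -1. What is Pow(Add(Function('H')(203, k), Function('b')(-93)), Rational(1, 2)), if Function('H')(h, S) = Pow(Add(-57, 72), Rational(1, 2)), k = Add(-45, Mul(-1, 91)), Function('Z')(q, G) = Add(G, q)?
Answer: Mul(Rational(1, 7), Pow(Add(842394, Mul(49, Pow(15, Rational(1, 2)))), Rational(1, 2))) ≈ 131.13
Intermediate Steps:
J = Rational(1, 7) (J = Mul(Rational(-1, 7), -1) = Rational(1, 7) ≈ 0.14286)
k = -136 (k = Add(-45, -91) = -136)
Function('H')(h, S) = Pow(15, Rational(1, 2))
Function('b')(U) = Add(U, Pow(U, 2), Mul(U, Add(Rational(1, 7), U))) (Function('b')(U) = Add(Add(Pow(U, 2), Mul(Add(U, Rational(1, 7)), U)), U) = Add(Add(Pow(U, 2), Mul(Add(Rational(1, 7), U), U)), U) = Add(Add(Pow(U, 2), Mul(U, Add(Rational(1, 7), U))), U) = Add(U, Pow(U, 2), Mul(U, Add(Rational(1, 7), U))))
Pow(Add(Function('H')(203, k), Function('b')(-93)), Rational(1, 2)) = Pow(Add(Pow(15, Rational(1, 2)), Mul(Rational(2, 7), -93, Add(4, Mul(7, -93)))), Rational(1, 2)) = Pow(Add(Pow(15, Rational(1, 2)), Mul(Rational(2, 7), -93, Add(4, -651))), Rational(1, 2)) = Pow(Add(Pow(15, Rational(1, 2)), Mul(Rational(2, 7), -93, -647)), Rational(1, 2)) = Pow(Add(Pow(15, Rational(1, 2)), Rational(120342, 7)), Rational(1, 2)) = Pow(Add(Rational(120342, 7), Pow(15, Rational(1, 2))), Rational(1, 2))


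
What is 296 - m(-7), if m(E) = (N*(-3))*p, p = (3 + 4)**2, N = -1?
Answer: 149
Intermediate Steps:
p = 49 (p = 7**2 = 49)
m(E) = 147 (m(E) = -1*(-3)*49 = 3*49 = 147)
296 - m(-7) = 296 - 1*147 = 296 - 147 = 149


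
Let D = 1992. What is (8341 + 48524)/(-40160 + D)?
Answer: -56865/38168 ≈ -1.4899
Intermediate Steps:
(8341 + 48524)/(-40160 + D) = (8341 + 48524)/(-40160 + 1992) = 56865/(-38168) = 56865*(-1/38168) = -56865/38168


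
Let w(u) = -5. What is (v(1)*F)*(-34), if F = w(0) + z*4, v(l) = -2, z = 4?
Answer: 748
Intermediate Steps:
F = 11 (F = -5 + 4*4 = -5 + 16 = 11)
(v(1)*F)*(-34) = -2*11*(-34) = -22*(-34) = 748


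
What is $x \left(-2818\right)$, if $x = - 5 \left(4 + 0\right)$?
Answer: $56360$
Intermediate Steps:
$x = -20$ ($x = \left(-5\right) 4 = -20$)
$x \left(-2818\right) = \left(-20\right) \left(-2818\right) = 56360$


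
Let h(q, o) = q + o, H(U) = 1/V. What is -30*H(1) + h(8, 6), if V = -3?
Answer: 24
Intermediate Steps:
H(U) = -⅓ (H(U) = 1/(-3) = -⅓)
h(q, o) = o + q
-30*H(1) + h(8, 6) = -30*(-⅓) + (6 + 8) = 10 + 14 = 24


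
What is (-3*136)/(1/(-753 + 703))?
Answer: 20400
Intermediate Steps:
(-3*136)/(1/(-753 + 703)) = -408/(1/(-50)) = -408/(-1/50) = -408*(-50) = 20400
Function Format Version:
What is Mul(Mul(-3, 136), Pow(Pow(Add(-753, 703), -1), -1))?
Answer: 20400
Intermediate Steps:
Mul(Mul(-3, 136), Pow(Pow(Add(-753, 703), -1), -1)) = Mul(-408, Pow(Pow(-50, -1), -1)) = Mul(-408, Pow(Rational(-1, 50), -1)) = Mul(-408, -50) = 20400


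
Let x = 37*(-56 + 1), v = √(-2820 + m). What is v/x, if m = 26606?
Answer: -√23786/2035 ≈ -0.075787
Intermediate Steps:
v = √23786 (v = √(-2820 + 26606) = √23786 ≈ 154.23)
x = -2035 (x = 37*(-55) = -2035)
v/x = √23786/(-2035) = √23786*(-1/2035) = -√23786/2035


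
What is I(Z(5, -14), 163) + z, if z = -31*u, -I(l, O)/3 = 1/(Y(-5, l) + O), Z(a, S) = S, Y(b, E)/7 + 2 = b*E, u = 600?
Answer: -3961801/213 ≈ -18600.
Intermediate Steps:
Y(b, E) = -14 + 7*E*b (Y(b, E) = -14 + 7*(b*E) = -14 + 7*(E*b) = -14 + 7*E*b)
I(l, O) = -3/(-14 + O - 35*l) (I(l, O) = -3/((-14 + 7*l*(-5)) + O) = -3/((-14 - 35*l) + O) = -3/(-14 + O - 35*l))
z = -18600 (z = -31*600 = -18600)
I(Z(5, -14), 163) + z = 3/(14 - 1*163 + 35*(-14)) - 18600 = 3/(14 - 163 - 490) - 18600 = 3/(-639) - 18600 = 3*(-1/639) - 18600 = -1/213 - 18600 = -3961801/213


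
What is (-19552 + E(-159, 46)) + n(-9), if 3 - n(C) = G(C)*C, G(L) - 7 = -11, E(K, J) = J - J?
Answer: -19585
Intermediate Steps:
E(K, J) = 0
G(L) = -4 (G(L) = 7 - 11 = -4)
n(C) = 3 + 4*C (n(C) = 3 - (-4)*C = 3 + 4*C)
(-19552 + E(-159, 46)) + n(-9) = (-19552 + 0) + (3 + 4*(-9)) = -19552 + (3 - 36) = -19552 - 33 = -19585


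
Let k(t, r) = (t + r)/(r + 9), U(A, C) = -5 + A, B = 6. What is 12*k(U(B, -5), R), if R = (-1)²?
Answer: 12/5 ≈ 2.4000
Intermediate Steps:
R = 1
k(t, r) = (r + t)/(9 + r)
12*k(U(B, -5), R) = 12*((1 + (-5 + 6))/(9 + 1)) = 12*((1 + 1)/10) = 12*((⅒)*2) = 12*(⅕) = 12/5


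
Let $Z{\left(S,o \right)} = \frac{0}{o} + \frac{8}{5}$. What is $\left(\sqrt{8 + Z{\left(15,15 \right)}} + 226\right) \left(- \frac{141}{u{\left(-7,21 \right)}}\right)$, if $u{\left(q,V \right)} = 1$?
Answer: $-31866 - \frac{564 \sqrt{15}}{5} \approx -32303.0$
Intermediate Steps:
$Z{\left(S,o \right)} = \frac{8}{5}$ ($Z{\left(S,o \right)} = 0 + 8 \cdot \frac{1}{5} = 0 + \frac{8}{5} = \frac{8}{5}$)
$\left(\sqrt{8 + Z{\left(15,15 \right)}} + 226\right) \left(- \frac{141}{u{\left(-7,21 \right)}}\right) = \left(\sqrt{8 + \frac{8}{5}} + 226\right) \left(- \frac{141}{1}\right) = \left(\sqrt{\frac{48}{5}} + 226\right) \left(\left(-141\right) 1\right) = \left(\frac{4 \sqrt{15}}{5} + 226\right) \left(-141\right) = \left(226 + \frac{4 \sqrt{15}}{5}\right) \left(-141\right) = -31866 - \frac{564 \sqrt{15}}{5}$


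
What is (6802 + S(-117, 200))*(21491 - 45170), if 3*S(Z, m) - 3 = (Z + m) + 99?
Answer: -162524763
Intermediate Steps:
S(Z, m) = 34 + Z/3 + m/3 (S(Z, m) = 1 + ((Z + m) + 99)/3 = 1 + (99 + Z + m)/3 = 1 + (33 + Z/3 + m/3) = 34 + Z/3 + m/3)
(6802 + S(-117, 200))*(21491 - 45170) = (6802 + (34 + (⅓)*(-117) + (⅓)*200))*(21491 - 45170) = (6802 + (34 - 39 + 200/3))*(-23679) = (6802 + 185/3)*(-23679) = (20591/3)*(-23679) = -162524763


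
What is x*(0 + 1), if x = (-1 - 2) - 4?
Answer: -7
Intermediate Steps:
x = -7 (x = -3 - 4 = -7)
x*(0 + 1) = -7*(0 + 1) = -7*1 = -7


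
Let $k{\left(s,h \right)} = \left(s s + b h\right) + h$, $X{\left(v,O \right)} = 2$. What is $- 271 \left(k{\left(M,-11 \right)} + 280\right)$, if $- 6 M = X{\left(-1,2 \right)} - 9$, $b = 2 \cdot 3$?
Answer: $- \frac{1993747}{36} \approx -55382.0$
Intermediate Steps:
$b = 6$
$M = \frac{7}{6}$ ($M = - \frac{2 - 9}{6} = \left(- \frac{1}{6}\right) \left(-7\right) = \frac{7}{6} \approx 1.1667$)
$k{\left(s,h \right)} = s^{2} + 7 h$ ($k{\left(s,h \right)} = \left(s s + 6 h\right) + h = \left(s^{2} + 6 h\right) + h = s^{2} + 7 h$)
$- 271 \left(k{\left(M,-11 \right)} + 280\right) = - 271 \left(\left(\left(\frac{7}{6}\right)^{2} + 7 \left(-11\right)\right) + 280\right) = - 271 \left(\left(\frac{49}{36} - 77\right) + 280\right) = - 271 \left(- \frac{2723}{36} + 280\right) = \left(-271\right) \frac{7357}{36} = - \frac{1993747}{36}$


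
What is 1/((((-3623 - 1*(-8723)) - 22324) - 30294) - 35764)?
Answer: -1/83282 ≈ -1.2007e-5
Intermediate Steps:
1/((((-3623 - 1*(-8723)) - 22324) - 30294) - 35764) = 1/((((-3623 + 8723) - 22324) - 30294) - 35764) = 1/(((5100 - 22324) - 30294) - 35764) = 1/((-17224 - 30294) - 35764) = 1/(-47518 - 35764) = 1/(-83282) = -1/83282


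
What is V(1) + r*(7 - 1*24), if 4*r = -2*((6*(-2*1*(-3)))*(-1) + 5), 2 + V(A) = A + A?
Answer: -527/2 ≈ -263.50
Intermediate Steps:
V(A) = -2 + 2*A (V(A) = -2 + (A + A) = -2 + 2*A)
r = 31/2 (r = (-2*((6*(-2*1*(-3)))*(-1) + 5))/4 = (-2*((6*(-2*(-3)))*(-1) + 5))/4 = (-2*((6*6)*(-1) + 5))/4 = (-2*(36*(-1) + 5))/4 = (-2*(-36 + 5))/4 = (-2*(-31))/4 = (¼)*62 = 31/2 ≈ 15.500)
V(1) + r*(7 - 1*24) = (-2 + 2*1) + 31*(7 - 1*24)/2 = (-2 + 2) + 31*(7 - 24)/2 = 0 + (31/2)*(-17) = 0 - 527/2 = -527/2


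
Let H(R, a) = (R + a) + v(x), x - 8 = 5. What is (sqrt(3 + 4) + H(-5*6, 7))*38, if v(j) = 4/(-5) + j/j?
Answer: -4332/5 + 38*sqrt(7) ≈ -765.86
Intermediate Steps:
x = 13 (x = 8 + 5 = 13)
v(j) = 1/5 (v(j) = 4*(-1/5) + 1 = -4/5 + 1 = 1/5)
H(R, a) = 1/5 + R + a (H(R, a) = (R + a) + 1/5 = 1/5 + R + a)
(sqrt(3 + 4) + H(-5*6, 7))*38 = (sqrt(3 + 4) + (1/5 - 5*6 + 7))*38 = (sqrt(7) + (1/5 - 30 + 7))*38 = (sqrt(7) - 114/5)*38 = (-114/5 + sqrt(7))*38 = -4332/5 + 38*sqrt(7)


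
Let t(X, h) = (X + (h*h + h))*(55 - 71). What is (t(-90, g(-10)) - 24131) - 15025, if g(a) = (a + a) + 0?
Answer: -43796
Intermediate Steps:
g(a) = 2*a (g(a) = 2*a + 0 = 2*a)
t(X, h) = -16*X - 16*h - 16*h² (t(X, h) = (X + (h² + h))*(-16) = (X + (h + h²))*(-16) = (X + h + h²)*(-16) = -16*X - 16*h - 16*h²)
(t(-90, g(-10)) - 24131) - 15025 = ((-16*(-90) - 32*(-10) - 16*(2*(-10))²) - 24131) - 15025 = ((1440 - 16*(-20) - 16*(-20)²) - 24131) - 15025 = ((1440 + 320 - 16*400) - 24131) - 15025 = ((1440 + 320 - 6400) - 24131) - 15025 = (-4640 - 24131) - 15025 = -28771 - 15025 = -43796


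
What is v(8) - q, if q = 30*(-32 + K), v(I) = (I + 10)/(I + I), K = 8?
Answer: 5769/8 ≈ 721.13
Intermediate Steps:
v(I) = (10 + I)/(2*I) (v(I) = (10 + I)/((2*I)) = (10 + I)*(1/(2*I)) = (10 + I)/(2*I))
q = -720 (q = 30*(-32 + 8) = 30*(-24) = -720)
v(8) - q = (½)*(10 + 8)/8 - 1*(-720) = (½)*(⅛)*18 + 720 = 9/8 + 720 = 5769/8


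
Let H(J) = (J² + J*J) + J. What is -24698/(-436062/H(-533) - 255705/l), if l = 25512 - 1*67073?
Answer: -1149255609830/250545349 ≈ -4587.0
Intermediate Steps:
l = -41561 (l = 25512 - 67073 = -41561)
H(J) = J + 2*J² (H(J) = (J² + J²) + J = 2*J² + J = J + 2*J²)
-24698/(-436062/H(-533) - 255705/l) = -24698/(-436062*(-1/(533*(1 + 2*(-533)))) - 255705/(-41561)) = -24698/(-436062*(-1/(533*(1 - 1066))) - 255705*(-1/41561)) = -24698/(-436062/((-533*(-1065))) + 255705/41561) = -24698/(-436062/567645 + 255705/41561) = -24698/(-436062*1/567645 + 255705/41561) = -24698/(-145354/189215 + 255705/41561) = -24698/250545349/46532335 = -24698*46532335/250545349 = -1149255609830/250545349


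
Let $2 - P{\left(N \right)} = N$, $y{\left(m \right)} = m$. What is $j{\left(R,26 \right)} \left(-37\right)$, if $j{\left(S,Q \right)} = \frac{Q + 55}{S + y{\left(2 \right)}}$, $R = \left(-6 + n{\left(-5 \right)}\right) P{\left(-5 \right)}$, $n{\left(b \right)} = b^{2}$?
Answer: $- \frac{111}{5} \approx -22.2$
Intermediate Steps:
$P{\left(N \right)} = 2 - N$
$R = 133$ ($R = \left(-6 + \left(-5\right)^{2}\right) \left(2 - -5\right) = \left(-6 + 25\right) \left(2 + 5\right) = 19 \cdot 7 = 133$)
$j{\left(S,Q \right)} = \frac{55 + Q}{2 + S}$ ($j{\left(S,Q \right)} = \frac{Q + 55}{S + 2} = \frac{55 + Q}{2 + S}$)
$j{\left(R,26 \right)} \left(-37\right) = \frac{55 + 26}{2 + 133} \left(-37\right) = \frac{1}{135} \cdot 81 \left(-37\right) = \frac{3}{5} \left(-37\right) = - \frac{111}{5}$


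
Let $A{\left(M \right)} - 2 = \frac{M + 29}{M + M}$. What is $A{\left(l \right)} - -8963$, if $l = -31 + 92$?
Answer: $\frac{546910}{61} \approx 8965.7$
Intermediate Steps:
$l = 61$
$A{\left(M \right)} = 2 + \frac{29 + M}{2 M}$ ($A{\left(M \right)} = 2 + \frac{M + 29}{M + M} = 2 + \frac{29 + M}{2 M}$)
$A{\left(l \right)} - -8963 = \frac{29 + 5 \cdot 61}{2 \cdot 61} - -8963 = \frac{1}{2} \cdot \frac{1}{61} \left(29 + 305\right) + 8963 = \frac{1}{2} \cdot \frac{1}{61} \cdot 334 + 8963 = \frac{167}{61} + 8963 = \frac{546910}{61}$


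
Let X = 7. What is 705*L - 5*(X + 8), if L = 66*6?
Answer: 279105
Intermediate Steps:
L = 396
705*L - 5*(X + 8) = 705*396 - 5*(7 + 8) = 279180 - 5*15 = 279180 - 75 = 279105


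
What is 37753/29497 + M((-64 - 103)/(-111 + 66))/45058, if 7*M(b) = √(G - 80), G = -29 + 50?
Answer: 37753/29497 + I*√59/315406 ≈ 1.2799 + 2.4353e-5*I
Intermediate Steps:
G = 21
M(b) = I*√59/7 (M(b) = √(21 - 80)/7 = √(-59)/7 = (I*√59)/7 = I*√59/7)
37753/29497 + M((-64 - 103)/(-111 + 66))/45058 = 37753/29497 + (I*√59/7)/45058 = 37753*(1/29497) + (I*√59/7)*(1/45058) = 37753/29497 + I*√59/315406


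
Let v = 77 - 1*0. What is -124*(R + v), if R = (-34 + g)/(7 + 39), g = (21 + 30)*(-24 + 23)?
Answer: -214334/23 ≈ -9318.9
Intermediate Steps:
g = -51 (g = 51*(-1) = -51)
R = -85/46 (R = (-34 - 51)/(7 + 39) = -85/46 ≈ -1.8478)
v = 77 (v = 77 + 0 = 77)
-124*(R + v) = -124*(-85/46 + 77) = -124*3457/46 = -214334/23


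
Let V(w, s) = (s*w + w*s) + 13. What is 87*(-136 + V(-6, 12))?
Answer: -23229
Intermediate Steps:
V(w, s) = 13 + 2*s*w (V(w, s) = (s*w + s*w) + 13 = 2*s*w + 13 = 13 + 2*s*w)
87*(-136 + V(-6, 12)) = 87*(-136 + (13 + 2*12*(-6))) = 87*(-136 + (13 - 144)) = 87*(-136 - 131) = 87*(-267) = -23229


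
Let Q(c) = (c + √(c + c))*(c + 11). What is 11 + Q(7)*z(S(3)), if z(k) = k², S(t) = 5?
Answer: 3161 + 450*√14 ≈ 4844.7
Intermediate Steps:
Q(c) = (11 + c)*(c + √2*√c) (Q(c) = (c + √(2*c))*(11 + c) = (c + √2*√c)*(11 + c) = (11 + c)*(c + √2*√c))
11 + Q(7)*z(S(3)) = 11 + (7² + 11*7 + √2*7^(3/2) + 11*√2*√7)*5² = 11 + (49 + 77 + √2*(7*√7) + 11*√14)*25 = 11 + (49 + 77 + 7*√14 + 11*√14)*25 = 11 + (126 + 18*√14)*25 = 11 + (3150 + 450*√14) = 3161 + 450*√14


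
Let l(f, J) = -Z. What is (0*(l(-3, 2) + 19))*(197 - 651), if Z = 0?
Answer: 0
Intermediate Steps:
l(f, J) = 0 (l(f, J) = -1*0 = 0)
(0*(l(-3, 2) + 19))*(197 - 651) = (0*(0 + 19))*(197 - 651) = (0*19)*(-454) = 0*(-454) = 0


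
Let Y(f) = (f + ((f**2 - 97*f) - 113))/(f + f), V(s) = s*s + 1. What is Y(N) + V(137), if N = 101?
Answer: 1895966/101 ≈ 18772.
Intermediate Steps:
V(s) = 1 + s**2 (V(s) = s**2 + 1 = 1 + s**2)
Y(f) = (-113 + f**2 - 96*f)/(2*f) (Y(f) = (f + (-113 + f**2 - 97*f))/((2*f)) = (-113 + f**2 - 96*f)*(1/(2*f)) = (-113 + f**2 - 96*f)/(2*f))
Y(N) + V(137) = (1/2)*(-113 + 101*(-96 + 101))/101 + (1 + 137**2) = (1/2)*(1/101)*(-113 + 101*5) + (1 + 18769) = (1/2)*(1/101)*(-113 + 505) + 18770 = (1/2)*(1/101)*392 + 18770 = 196/101 + 18770 = 1895966/101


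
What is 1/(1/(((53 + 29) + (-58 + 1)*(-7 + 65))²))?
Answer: 10394176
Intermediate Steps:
1/(1/(((53 + 29) + (-58 + 1)*(-7 + 65))²)) = 1/(1/((82 - 57*58)²)) = 1/(1/((82 - 3306)²)) = 1/(1/((-3224)²)) = 1/(1/10394176) = 10394176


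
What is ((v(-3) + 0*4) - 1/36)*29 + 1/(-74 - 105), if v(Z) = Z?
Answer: -565855/6444 ≈ -87.811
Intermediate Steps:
((v(-3) + 0*4) - 1/36)*29 + 1/(-74 - 105) = ((-3 + 0*4) - 1/36)*29 + 1/(-74 - 105) = ((-3 + 0) - 1*1/36)*29 + 1/(-179) = (-3 - 1/36)*29 - 1/179 = -109/36*29 - 1/179 = -3161/36 - 1/179 = -565855/6444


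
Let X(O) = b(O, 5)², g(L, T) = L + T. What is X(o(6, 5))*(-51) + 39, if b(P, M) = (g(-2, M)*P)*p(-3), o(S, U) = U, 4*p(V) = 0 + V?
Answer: -102651/16 ≈ -6415.7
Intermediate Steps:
p(V) = V/4 (p(V) = (0 + V)/4 = V/4)
b(P, M) = -3*P*(-2 + M)/4 (b(P, M) = ((-2 + M)*P)*((¼)*(-3)) = (P*(-2 + M))*(-¾) = -3*P*(-2 + M)/4)
X(O) = 81*O²/16 (X(O) = (3*O*(2 - 1*5)/4)² = (3*O*(2 - 5)/4)² = ((¾)*O*(-3))² = (-9*O/4)² = 81*O²/16)
X(o(6, 5))*(-51) + 39 = ((81/16)*5²)*(-51) + 39 = ((81/16)*25)*(-51) + 39 = (2025/16)*(-51) + 39 = -103275/16 + 39 = -102651/16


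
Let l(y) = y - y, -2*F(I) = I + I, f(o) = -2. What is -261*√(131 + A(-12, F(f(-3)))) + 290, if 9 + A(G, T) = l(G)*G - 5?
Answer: 290 - 783*√13 ≈ -2533.1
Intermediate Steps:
F(I) = -I (F(I) = -(I + I)/2 = -I)
l(y) = 0
A(G, T) = -14 (A(G, T) = -9 + (0*G - 5) = -9 + (0 - 5) = -9 - 5 = -14)
-261*√(131 + A(-12, F(f(-3)))) + 290 = -261*√(131 - 14) + 290 = -783*√13 + 290 = 290 - 783*√13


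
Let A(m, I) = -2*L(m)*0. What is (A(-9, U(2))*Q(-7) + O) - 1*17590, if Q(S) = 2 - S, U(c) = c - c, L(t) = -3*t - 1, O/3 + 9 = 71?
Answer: -17404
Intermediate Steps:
O = 186 (O = -27 + 3*71 = -27 + 213 = 186)
L(t) = -1 - 3*t
U(c) = 0
A(m, I) = 0 (A(m, I) = -2*(-1 - 3*m)*0 = (2 + 6*m)*0 = 0)
(A(-9, U(2))*Q(-7) + O) - 1*17590 = (0*(2 - 1*(-7)) + 186) - 1*17590 = (0*(2 + 7) + 186) - 17590 = (0*9 + 186) - 17590 = (0 + 186) - 17590 = 186 - 17590 = -17404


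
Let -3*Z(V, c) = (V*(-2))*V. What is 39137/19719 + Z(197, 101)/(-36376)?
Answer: 65247457/51235596 ≈ 1.2735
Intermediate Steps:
Z(V, c) = 2*V²/3 (Z(V, c) = -V*(-2)*V/3 = -(-2*V)*V/3 = -(-2)*V²/3 = 2*V²/3)
39137/19719 + Z(197, 101)/(-36376) = 39137/19719 + ((⅔)*197²)/(-36376) = 39137*(1/19719) + ((⅔)*38809)*(-1/36376) = 5591/2817 + (77618/3)*(-1/36376) = 5591/2817 - 38809/54564 = 65247457/51235596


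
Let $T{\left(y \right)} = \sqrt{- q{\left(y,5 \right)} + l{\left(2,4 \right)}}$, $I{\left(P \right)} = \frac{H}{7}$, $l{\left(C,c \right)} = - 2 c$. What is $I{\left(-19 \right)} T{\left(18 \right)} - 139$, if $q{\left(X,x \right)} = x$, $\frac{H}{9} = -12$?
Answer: $-139 - \frac{108 i \sqrt{13}}{7} \approx -139.0 - 55.628 i$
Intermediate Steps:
$H = -108$ ($H = 9 \left(-12\right) = -108$)
$I{\left(P \right)} = - \frac{108}{7}$
$T{\left(y \right)} = i \sqrt{13}$ ($T{\left(y \right)} = \sqrt{\left(-1\right) 5 - 8} = \sqrt{-5 - 8} = \sqrt{-13} = i \sqrt{13}$)
$I{\left(-19 \right)} T{\left(18 \right)} - 139 = - \frac{108 i \sqrt{13}}{7} - 139 = -139 - \frac{108 i \sqrt{13}}{7}$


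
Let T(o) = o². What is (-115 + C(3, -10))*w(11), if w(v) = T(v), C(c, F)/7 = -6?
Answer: -18997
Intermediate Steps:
C(c, F) = -42 (C(c, F) = 7*(-6) = -42)
w(v) = v²
(-115 + C(3, -10))*w(11) = (-115 - 42)*11² = -157*121 = -18997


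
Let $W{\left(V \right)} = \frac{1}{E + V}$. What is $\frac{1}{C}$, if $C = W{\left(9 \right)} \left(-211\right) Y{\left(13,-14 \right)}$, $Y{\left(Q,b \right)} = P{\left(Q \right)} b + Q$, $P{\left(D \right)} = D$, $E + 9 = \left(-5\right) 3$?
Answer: $- \frac{15}{35659} \approx -0.00042065$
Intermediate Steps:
$E = -24$ ($E = -9 - 15 = -24$)
$Y{\left(Q,b \right)} = Q + Q b$ ($Y{\left(Q,b \right)} = Q b + Q = Q + Q b$)
$W{\left(V \right)} = \frac{1}{-24 + V}$
$C = - \frac{35659}{15}$ ($C = \frac{1}{-24 + 9} \left(-211\right) 13 \left(1 - 14\right) = \frac{1}{-15} \left(-211\right) 13 \left(-13\right) = \left(- \frac{1}{15}\right) \left(-211\right) \left(-169\right) = \frac{211}{15} \left(-169\right) = - \frac{35659}{15} \approx -2377.3$)
$\frac{1}{C} = \frac{1}{- \frac{35659}{15}} = - \frac{15}{35659}$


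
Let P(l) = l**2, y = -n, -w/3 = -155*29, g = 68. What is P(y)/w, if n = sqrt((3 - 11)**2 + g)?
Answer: 44/4495 ≈ 0.0097886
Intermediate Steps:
w = 13485 (w = -(-465)*29 = -3*(-4495) = 13485)
n = 2*sqrt(33) (n = sqrt((3 - 11)**2 + 68) = sqrt((-8)**2 + 68) = sqrt(64 + 68) = sqrt(132) = 2*sqrt(33) ≈ 11.489)
y = -2*sqrt(33) ≈ -11.489
P(y)/w = (-2*sqrt(33))**2/13485 = 132*(1/13485) = 44/4495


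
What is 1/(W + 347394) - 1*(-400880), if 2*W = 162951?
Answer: 343850410322/857739 ≈ 4.0088e+5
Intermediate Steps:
W = 162951/2 (W = (½)*162951 = 162951/2 ≈ 81476.)
1/(W + 347394) - 1*(-400880) = 1/(162951/2 + 347394) - 1*(-400880) = 1/(857739/2) + 400880 = 2/857739 + 400880 = 343850410322/857739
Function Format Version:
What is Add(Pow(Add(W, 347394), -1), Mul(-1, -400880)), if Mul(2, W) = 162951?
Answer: Rational(343850410322, 857739) ≈ 4.0088e+5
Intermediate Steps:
W = Rational(162951, 2) (W = Mul(Rational(1, 2), 162951) = Rational(162951, 2) ≈ 81476.)
Add(Pow(Add(W, 347394), -1), Mul(-1, -400880)) = Add(Pow(Add(Rational(162951, 2), 347394), -1), Mul(-1, -400880)) = Add(Pow(Rational(857739, 2), -1), 400880) = Add(Rational(2, 857739), 400880) = Rational(343850410322, 857739)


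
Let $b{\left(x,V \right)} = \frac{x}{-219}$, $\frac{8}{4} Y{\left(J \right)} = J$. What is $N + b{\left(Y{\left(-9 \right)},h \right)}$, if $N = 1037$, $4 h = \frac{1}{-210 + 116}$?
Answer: $\frac{151405}{146} \approx 1037.0$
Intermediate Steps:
$Y{\left(J \right)} = \frac{J}{2}$
$h = - \frac{1}{376}$ ($h = \frac{1}{4 \left(-210 + 116\right)} = \frac{1}{4 \left(-94\right)} = \frac{1}{4} \left(- \frac{1}{94}\right) = - \frac{1}{376} \approx -0.0026596$)
$b{\left(x,V \right)} = - \frac{x}{219}$ ($b{\left(x,V \right)} = x \left(- \frac{1}{219}\right) = - \frac{x}{219}$)
$N + b{\left(Y{\left(-9 \right)},h \right)} = 1037 - \frac{\frac{1}{2} \left(-9\right)}{219} = 1037 - - \frac{3}{146} = 1037 + \frac{3}{146} = \frac{151405}{146}$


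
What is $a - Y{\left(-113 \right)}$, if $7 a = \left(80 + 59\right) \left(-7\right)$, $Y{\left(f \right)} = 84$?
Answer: $-223$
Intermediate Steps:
$a = -139$ ($a = \frac{\left(80 + 59\right) \left(-7\right)}{7} = \frac{139 \left(-7\right)}{7} = \frac{1}{7} \left(-973\right) = -139$)
$a - Y{\left(-113 \right)} = -139 - 84 = -223$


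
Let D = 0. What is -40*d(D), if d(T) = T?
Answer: 0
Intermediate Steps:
-40*d(D) = -40*0 = 0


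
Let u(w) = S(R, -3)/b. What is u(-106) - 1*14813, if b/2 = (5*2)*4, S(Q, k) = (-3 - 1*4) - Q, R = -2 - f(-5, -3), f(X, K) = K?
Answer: -148131/10 ≈ -14813.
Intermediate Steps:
R = 1 (R = -2 - 1*(-3) = -2 + 3 = 1)
S(Q, k) = -7 - Q (S(Q, k) = (-3 - 4) - Q = -7 - Q)
b = 80 (b = 2*((5*2)*4) = 2*(10*4) = 2*40 = 80)
u(w) = -1/10 (u(w) = (-7 - 1*1)/80 = (-7 - 1)*(1/80) = -8*1/80 = -1/10)
u(-106) - 1*14813 = -1/10 - 1*14813 = -1/10 - 14813 = -148131/10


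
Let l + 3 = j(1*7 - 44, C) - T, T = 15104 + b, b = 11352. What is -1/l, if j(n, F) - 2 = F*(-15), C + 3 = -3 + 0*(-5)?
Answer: 1/26367 ≈ 3.7926e-5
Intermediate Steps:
C = -6 (C = -3 + (-3 + 0*(-5)) = -3 + (-3 + 0) = -3 - 3 = -6)
j(n, F) = 2 - 15*F (j(n, F) = 2 + F*(-15) = 2 - 15*F)
T = 26456 (T = 15104 + 11352 = 26456)
l = -26367 (l = -3 + ((2 - 15*(-6)) - 1*26456) = -3 + ((2 + 90) - 26456) = -3 + (92 - 26456) = -3 - 26364 = -26367)
-1/l = -1/(-26367) = -1*(-1/26367) = 1/26367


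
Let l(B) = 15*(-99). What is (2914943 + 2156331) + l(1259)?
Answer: 5069789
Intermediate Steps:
l(B) = -1485
(2914943 + 2156331) + l(1259) = (2914943 + 2156331) - 1485 = 5071274 - 1485 = 5069789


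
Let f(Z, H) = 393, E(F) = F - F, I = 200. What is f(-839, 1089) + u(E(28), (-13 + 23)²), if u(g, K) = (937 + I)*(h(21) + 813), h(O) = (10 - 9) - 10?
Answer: 914541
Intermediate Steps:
E(F) = 0
h(O) = -9 (h(O) = 1 - 10 = -9)
u(g, K) = 914148 (u(g, K) = (937 + 200)*(-9 + 813) = 1137*804 = 914148)
f(-839, 1089) + u(E(28), (-13 + 23)²) = 393 + 914148 = 914541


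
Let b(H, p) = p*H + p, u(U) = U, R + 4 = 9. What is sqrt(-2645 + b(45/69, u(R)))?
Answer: I*sqrt(1394835)/23 ≈ 51.349*I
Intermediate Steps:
R = 5 (R = -4 + 9 = 5)
b(H, p) = p + H*p (b(H, p) = H*p + p = p + H*p)
sqrt(-2645 + b(45/69, u(R))) = sqrt(-2645 + 5*(1 + 45/69)) = sqrt(-2645 + 5*(1 + 45*(1/69))) = sqrt(-2645 + 5*(1 + 15/23)) = sqrt(-2645 + 5*(38/23)) = sqrt(-2645 + 190/23) = sqrt(-60645/23) = I*sqrt(1394835)/23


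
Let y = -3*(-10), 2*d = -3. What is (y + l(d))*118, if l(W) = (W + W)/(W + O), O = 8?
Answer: 45312/13 ≈ 3485.5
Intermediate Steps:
d = -3/2 (d = (½)*(-3) = -3/2 ≈ -1.5000)
y = 30
l(W) = 2*W/(8 + W) (l(W) = (W + W)/(W + 8) = (2*W)/(8 + W) = 2*W/(8 + W))
(y + l(d))*118 = (30 + 2*(-3/2)/(8 - 3/2))*118 = (30 + 2*(-3/2)/(13/2))*118 = (30 + 2*(-3/2)*(2/13))*118 = (30 - 6/13)*118 = (384/13)*118 = 45312/13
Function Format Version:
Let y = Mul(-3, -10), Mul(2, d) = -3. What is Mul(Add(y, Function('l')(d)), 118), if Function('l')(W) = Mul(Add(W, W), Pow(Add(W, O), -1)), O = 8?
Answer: Rational(45312, 13) ≈ 3485.5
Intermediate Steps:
d = Rational(-3, 2) (d = Mul(Rational(1, 2), -3) = Rational(-3, 2) ≈ -1.5000)
y = 30
Function('l')(W) = Mul(2, W, Pow(Add(8, W), -1)) (Function('l')(W) = Mul(Add(W, W), Pow(Add(W, 8), -1)) = Mul(Mul(2, W), Pow(Add(8, W), -1)) = Mul(2, W, Pow(Add(8, W), -1)))
Mul(Add(y, Function('l')(d)), 118) = Mul(Add(30, Mul(2, Rational(-3, 2), Pow(Add(8, Rational(-3, 2)), -1))), 118) = Mul(Add(30, Mul(2, Rational(-3, 2), Pow(Rational(13, 2), -1))), 118) = Mul(Add(30, Mul(2, Rational(-3, 2), Rational(2, 13))), 118) = Mul(Add(30, Rational(-6, 13)), 118) = Mul(Rational(384, 13), 118) = Rational(45312, 13)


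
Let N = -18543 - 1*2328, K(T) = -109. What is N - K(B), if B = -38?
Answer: -20762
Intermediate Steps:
N = -20871 (N = -18543 - 2328 = -20871)
N - K(B) = -20871 - 1*(-109) = -20871 + 109 = -20762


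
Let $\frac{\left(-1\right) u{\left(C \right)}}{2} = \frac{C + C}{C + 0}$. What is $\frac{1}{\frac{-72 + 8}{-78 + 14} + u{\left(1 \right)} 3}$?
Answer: $- \frac{1}{11} \approx -0.090909$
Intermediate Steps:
$u{\left(C \right)} = -4$ ($u{\left(C \right)} = - 2 \frac{C + C}{C + 0} = - 2 \frac{2 C}{C} = \left(-2\right) 2 = -4$)
$\frac{1}{\frac{-72 + 8}{-78 + 14} + u{\left(1 \right)} 3} = \frac{1}{\frac{-72 + 8}{-78 + 14} - 12} = \frac{1}{- \frac{64}{-64} - 12} = \frac{1}{\left(-64\right) \left(- \frac{1}{64}\right) - 12} = \frac{1}{1 - 12} = \frac{1}{-11} = - \frac{1}{11}$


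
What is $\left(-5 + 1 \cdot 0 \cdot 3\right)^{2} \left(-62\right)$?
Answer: $-1550$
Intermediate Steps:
$\left(-5 + 1 \cdot 0 \cdot 3\right)^{2} \left(-62\right) = \left(-5 + 0 \cdot 3\right)^{2} \left(-62\right) = \left(-5 + 0\right)^{2} \left(-62\right) = \left(-5\right)^{2} \left(-62\right) = 25 \left(-62\right) = -1550$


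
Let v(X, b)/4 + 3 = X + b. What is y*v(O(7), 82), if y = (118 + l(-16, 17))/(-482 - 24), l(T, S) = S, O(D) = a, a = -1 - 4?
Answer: -19980/253 ≈ -78.972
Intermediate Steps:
a = -5
O(D) = -5
v(X, b) = -12 + 4*X + 4*b (v(X, b) = -12 + 4*(X + b) = -12 + (4*X + 4*b) = -12 + 4*X + 4*b)
y = -135/506 (y = (118 + 17)/(-482 - 24) = 135/(-506) = 135*(-1/506) = -135/506 ≈ -0.26680)
y*v(O(7), 82) = -135*(-12 + 4*(-5) + 4*82)/506 = -135*(-12 - 20 + 328)/506 = -135/506*296 = -19980/253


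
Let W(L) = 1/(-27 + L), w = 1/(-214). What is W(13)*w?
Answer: 1/2996 ≈ 0.00033378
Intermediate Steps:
w = -1/214 ≈ -0.0046729
W(13)*w = -1/214/(-27 + 13) = -1/214/(-14) = -1/14*(-1/214) = 1/2996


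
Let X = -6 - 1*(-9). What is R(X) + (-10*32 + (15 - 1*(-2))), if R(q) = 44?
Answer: -259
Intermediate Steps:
X = 3 (X = -6 + 9 = 3)
R(X) + (-10*32 + (15 - 1*(-2))) = 44 + (-10*32 + (15 - 1*(-2))) = 44 + (-320 + (15 + 2)) = 44 + (-320 + 17) = 44 - 303 = -259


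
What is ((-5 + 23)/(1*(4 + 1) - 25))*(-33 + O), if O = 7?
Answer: 117/5 ≈ 23.400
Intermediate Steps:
((-5 + 23)/(1*(4 + 1) - 25))*(-33 + O) = ((-5 + 23)/(1*(4 + 1) - 25))*(-33 + 7) = (18/(1*5 - 25))*(-26) = (18/(5 - 25))*(-26) = (18/(-20))*(-26) = (18*(-1/20))*(-26) = -9/10*(-26) = 117/5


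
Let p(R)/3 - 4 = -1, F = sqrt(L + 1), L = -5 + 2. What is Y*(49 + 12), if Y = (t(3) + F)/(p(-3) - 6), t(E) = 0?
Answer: 61*I*sqrt(2)/3 ≈ 28.756*I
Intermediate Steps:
L = -3
F = I*sqrt(2) (F = sqrt(-3 + 1) = sqrt(-2) = I*sqrt(2) ≈ 1.4142*I)
p(R) = 9 (p(R) = 12 + 3*(-1) = 12 - 3 = 9)
Y = I*sqrt(2)/3 (Y = (0 + I*sqrt(2))/(9 - 6) = (I*sqrt(2))/3 = (I*sqrt(2))*(1/3) = I*sqrt(2)/3 ≈ 0.4714*I)
Y*(49 + 12) = (I*sqrt(2)/3)*(49 + 12) = (I*sqrt(2)/3)*61 = 61*I*sqrt(2)/3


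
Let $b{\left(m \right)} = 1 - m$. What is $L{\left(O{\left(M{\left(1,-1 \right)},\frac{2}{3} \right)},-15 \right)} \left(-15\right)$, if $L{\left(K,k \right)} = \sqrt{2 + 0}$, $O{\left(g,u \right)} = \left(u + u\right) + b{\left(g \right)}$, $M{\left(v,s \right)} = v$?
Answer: $- 15 \sqrt{2} \approx -21.213$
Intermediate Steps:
$O{\left(g,u \right)} = 1 - g + 2 u$ ($O{\left(g,u \right)} = \left(u + u\right) - \left(-1 + g\right) = 2 u - \left(-1 + g\right) = 1 - g + 2 u$)
$L{\left(K,k \right)} = \sqrt{2}$
$L{\left(O{\left(M{\left(1,-1 \right)},\frac{2}{3} \right)},-15 \right)} \left(-15\right) = \sqrt{2} \left(-15\right) = - 15 \sqrt{2}$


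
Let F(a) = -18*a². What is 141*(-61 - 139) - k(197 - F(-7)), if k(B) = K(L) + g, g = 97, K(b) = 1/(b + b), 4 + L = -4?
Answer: -452751/16 ≈ -28297.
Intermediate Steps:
L = -8 (L = -4 - 4 = -8)
K(b) = 1/(2*b)
k(B) = 1551/16 (k(B) = (½)/(-8) + 97 = (½)*(-⅛) + 97 = -1/16 + 97 = 1551/16)
141*(-61 - 139) - k(197 - F(-7)) = 141*(-61 - 139) - 1*1551/16 = 141*(-200) - 1551/16 = -28200 - 1551/16 = -452751/16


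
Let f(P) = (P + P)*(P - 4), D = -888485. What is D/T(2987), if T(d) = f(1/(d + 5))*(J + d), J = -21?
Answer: 1988443645760/17747061 ≈ 1.1204e+5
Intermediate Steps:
f(P) = 2*P*(-4 + P) (f(P) = (2*P)*(-4 + P) = 2*P*(-4 + P))
T(d) = 2*(-21 + d)*(-4 + 1/(5 + d))/(5 + d) (T(d) = (2*(-4 + 1/(d + 5))/(d + 5))*(-21 + d) = (2*(-4 + 1/(5 + d))/(5 + d))*(-21 + d) = 2*(-21 + d)*(-4 + 1/(5 + d))/(5 + d))
D/T(2987) = -888485*(-(5 + 2987)²/(2*(-21 + 2987)*(19 + 4*2987))) = -888485*(-2238016/(1483*(19 + 11948))) = -888485/((-2*1/8952064*2966*11967)) = -888485/(-17747061/2238016) = -888485*(-2238016/17747061) = 1988443645760/17747061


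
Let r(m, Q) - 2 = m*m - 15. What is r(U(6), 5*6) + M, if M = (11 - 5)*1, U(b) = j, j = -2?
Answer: -3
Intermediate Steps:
U(b) = -2
r(m, Q) = -13 + m² (r(m, Q) = 2 + (m*m - 15) = 2 + (m² - 15) = 2 + (-15 + m²) = -13 + m²)
M = 6 (M = 6*1 = 6)
r(U(6), 5*6) + M = (-13 + (-2)²) + 6 = (-13 + 4) + 6 = -9 + 6 = -3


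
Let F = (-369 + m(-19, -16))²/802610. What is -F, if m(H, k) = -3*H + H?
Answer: -109561/802610 ≈ -0.13651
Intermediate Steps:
m(H, k) = -2*H
F = 109561/802610 (F = (-369 - 2*(-19))²/802610 = (-369 + 38)²*(1/802610) = (-331)²*(1/802610) = 109561*(1/802610) = 109561/802610 ≈ 0.13651)
-F = -1*109561/802610 = -109561/802610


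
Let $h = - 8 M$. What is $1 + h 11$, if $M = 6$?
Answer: $-527$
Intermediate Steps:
$h = -48$ ($h = \left(-8\right) 6 = -48$)
$1 + h 11 = 1 - 528 = -527$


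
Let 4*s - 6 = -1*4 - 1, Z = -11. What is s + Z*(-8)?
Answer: 353/4 ≈ 88.250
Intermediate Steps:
s = 1/4 (s = 3/2 + (-1*4 - 1)/4 = 3/2 + (-4 - 1)/4 = 3/2 + (1/4)*(-5) = 3/2 - 5/4 = 1/4 ≈ 0.25000)
s + Z*(-8) = 1/4 - 11*(-8) = 1/4 + 88 = 353/4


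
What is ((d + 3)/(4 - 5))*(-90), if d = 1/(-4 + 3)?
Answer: 180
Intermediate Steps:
d = -1 (d = 1/(-1) = -1)
((d + 3)/(4 - 5))*(-90) = ((-1 + 3)/(4 - 5))*(-90) = (2/(-1))*(-90) = (2*(-1))*(-90) = -2*(-90) = 180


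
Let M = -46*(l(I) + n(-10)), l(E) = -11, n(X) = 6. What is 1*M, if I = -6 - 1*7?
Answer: 230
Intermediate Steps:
I = -13 (I = -6 - 7 = -13)
M = 230 (M = -46*(-11 + 6) = -46*(-5) = 230)
1*M = 1*230 = 230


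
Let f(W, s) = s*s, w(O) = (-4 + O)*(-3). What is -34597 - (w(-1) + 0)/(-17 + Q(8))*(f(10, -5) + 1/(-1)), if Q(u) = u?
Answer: -34557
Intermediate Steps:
w(O) = 12 - 3*O
f(W, s) = s**2
-34597 - (w(-1) + 0)/(-17 + Q(8))*(f(10, -5) + 1/(-1)) = -34597 - ((12 - 3*(-1)) + 0)/(-17 + 8)*((-5)**2 + 1/(-1)) = -34597 - ((12 + 3) + 0)/(-9)*(25 - 1) = -34597 - (15 + 0)*(-1/9)*24 = -34597 - 15*(-1/9)*24 = -34597 - (-5)*24/3 = -34597 - 1*(-40) = -34597 + 40 = -34557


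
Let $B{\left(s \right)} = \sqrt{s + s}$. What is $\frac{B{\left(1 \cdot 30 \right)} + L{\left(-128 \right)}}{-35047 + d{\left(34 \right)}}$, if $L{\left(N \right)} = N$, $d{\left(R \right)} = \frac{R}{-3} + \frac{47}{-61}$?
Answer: $\frac{2928}{801977} - \frac{183 \sqrt{15}}{3207908} \approx 0.00343$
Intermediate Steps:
$B{\left(s \right)} = \sqrt{2} \sqrt{s}$ ($B{\left(s \right)} = \sqrt{2 s} = \sqrt{2} \sqrt{s}$)
$d{\left(R \right)} = - \frac{47}{61} - \frac{R}{3}$ ($d{\left(R \right)} = R \left(- \frac{1}{3}\right) + 47 \left(- \frac{1}{61}\right) = - \frac{R}{3} - \frac{47}{61} = - \frac{47}{61} - \frac{R}{3}$)
$\frac{B{\left(1 \cdot 30 \right)} + L{\left(-128 \right)}}{-35047 + d{\left(34 \right)}} = \frac{\sqrt{2} \sqrt{1 \cdot 30} - 128}{-35047 - \frac{2215}{183}} = \frac{\sqrt{2} \sqrt{30} - 128}{-35047 - \frac{2215}{183}} = \frac{2 \sqrt{15} - 128}{-35047 - \frac{2215}{183}} = \frac{-128 + 2 \sqrt{15}}{- \frac{6415816}{183}} = \left(-128 + 2 \sqrt{15}\right) \left(- \frac{183}{6415816}\right) = \frac{2928}{801977} - \frac{183 \sqrt{15}}{3207908}$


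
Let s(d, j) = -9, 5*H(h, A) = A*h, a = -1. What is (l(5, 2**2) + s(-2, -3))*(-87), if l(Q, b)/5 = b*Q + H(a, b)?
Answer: -7569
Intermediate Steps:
H(h, A) = A*h/5 (H(h, A) = (A*h)/5 = A*h/5)
l(Q, b) = -b + 5*Q*b (l(Q, b) = 5*(b*Q + (1/5)*b*(-1)) = 5*(Q*b - b/5) = 5*(-b/5 + Q*b) = -b + 5*Q*b)
(l(5, 2**2) + s(-2, -3))*(-87) = (2**2*(-1 + 5*5) - 9)*(-87) = (4*(-1 + 25) - 9)*(-87) = (4*24 - 9)*(-87) = (96 - 9)*(-87) = 87*(-87) = -7569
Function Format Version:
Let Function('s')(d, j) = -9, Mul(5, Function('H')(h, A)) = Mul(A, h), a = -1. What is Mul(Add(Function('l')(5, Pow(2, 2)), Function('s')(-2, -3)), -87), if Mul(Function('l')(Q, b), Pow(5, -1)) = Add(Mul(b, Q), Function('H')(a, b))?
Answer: -7569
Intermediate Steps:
Function('H')(h, A) = Mul(Rational(1, 5), A, h) (Function('H')(h, A) = Mul(Rational(1, 5), Mul(A, h)) = Mul(Rational(1, 5), A, h))
Function('l')(Q, b) = Add(Mul(-1, b), Mul(5, Q, b)) (Function('l')(Q, b) = Mul(5, Add(Mul(b, Q), Mul(Rational(1, 5), b, -1))) = Mul(5, Add(Mul(Q, b), Mul(Rational(-1, 5), b))) = Mul(5, Add(Mul(Rational(-1, 5), b), Mul(Q, b))) = Add(Mul(-1, b), Mul(5, Q, b)))
Mul(Add(Function('l')(5, Pow(2, 2)), Function('s')(-2, -3)), -87) = Mul(Add(Mul(Pow(2, 2), Add(-1, Mul(5, 5))), -9), -87) = Mul(Add(Mul(4, Add(-1, 25)), -9), -87) = Mul(Add(Mul(4, 24), -9), -87) = Mul(Add(96, -9), -87) = Mul(87, -87) = -7569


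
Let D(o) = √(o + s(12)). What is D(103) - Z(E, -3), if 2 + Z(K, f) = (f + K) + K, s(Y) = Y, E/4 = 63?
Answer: -499 + √115 ≈ -488.28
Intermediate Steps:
E = 252 (E = 4*63 = 252)
Z(K, f) = -2 + f + 2*K (Z(K, f) = -2 + ((f + K) + K) = -2 + ((K + f) + K) = -2 + (f + 2*K) = -2 + f + 2*K)
D(o) = √(12 + o) (D(o) = √(o + 12) = √(12 + o))
D(103) - Z(E, -3) = √(12 + 103) - (-2 - 3 + 2*252) = √115 - (-2 - 3 + 504) = √115 - 1*499 = √115 - 499 = -499 + √115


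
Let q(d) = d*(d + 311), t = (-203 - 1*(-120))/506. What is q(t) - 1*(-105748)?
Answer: 27062240439/256036 ≈ 1.0570e+5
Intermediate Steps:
t = -83/506 (t = (-203 + 120)*(1/506) = -83*1/506 = -83/506 ≈ -0.16403)
q(d) = d*(311 + d)
q(t) - 1*(-105748) = -83*(311 - 83/506)/506 - 1*(-105748) = -83/506*157283/506 + 105748 = -13054489/256036 + 105748 = 27062240439/256036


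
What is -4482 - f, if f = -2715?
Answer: -1767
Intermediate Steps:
-4482 - f = -4482 - 1*(-2715) = -4482 + 2715 = -1767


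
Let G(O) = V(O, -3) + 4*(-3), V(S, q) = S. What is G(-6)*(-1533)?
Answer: 27594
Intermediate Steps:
G(O) = -12 + O (G(O) = O + 4*(-3) = O - 12 = -12 + O)
G(-6)*(-1533) = (-12 - 6)*(-1533) = -18*(-1533) = 27594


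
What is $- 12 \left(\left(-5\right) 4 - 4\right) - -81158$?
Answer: $81446$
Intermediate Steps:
$- 12 \left(\left(-5\right) 4 - 4\right) - -81158 = - 12 \left(-20 - 4\right) + 81158 = \left(-12\right) \left(-24\right) + 81158 = 288 + 81158 = 81446$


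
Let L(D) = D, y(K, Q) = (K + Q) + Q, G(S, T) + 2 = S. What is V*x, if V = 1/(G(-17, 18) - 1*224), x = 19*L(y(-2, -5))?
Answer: 76/81 ≈ 0.93827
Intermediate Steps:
G(S, T) = -2 + S
y(K, Q) = K + 2*Q
x = -228 (x = 19*(-2 + 2*(-5)) = 19*(-2 - 10) = 19*(-12) = -228)
V = -1/243 (V = 1/((-2 - 17) - 1*224) = 1/(-19 - 224) = 1/(-243) = -1/243 ≈ -0.0041152)
V*x = -1/243*(-228) = 76/81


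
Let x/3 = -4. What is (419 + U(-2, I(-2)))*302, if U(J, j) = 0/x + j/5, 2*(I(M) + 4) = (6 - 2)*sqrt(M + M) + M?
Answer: 126236 + 1208*I/5 ≈ 1.2624e+5 + 241.6*I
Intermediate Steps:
x = -12 (x = 3*(-4) = -12)
I(M) = -4 + M/2 + 2*sqrt(2)*sqrt(M) (I(M) = -4 + ((6 - 2)*sqrt(M + M) + M)/2 = -4 + (4*sqrt(2*M) + M)/2 = -4 + (4*(sqrt(2)*sqrt(M)) + M)/2 = -4 + (4*sqrt(2)*sqrt(M) + M)/2 = -4 + (M + 4*sqrt(2)*sqrt(M))/2 = -4 + (M/2 + 2*sqrt(2)*sqrt(M)) = -4 + M/2 + 2*sqrt(2)*sqrt(M))
U(J, j) = j/5 (U(J, j) = 0/(-12) + j/5 = 0*(-1/12) + j*(1/5) = 0 + j/5 = j/5)
(419 + U(-2, I(-2)))*302 = (419 + (-4 + (1/2)*(-2) + 2*sqrt(2)*sqrt(-2))/5)*302 = (419 + (-4 - 1 + 2*sqrt(2)*(I*sqrt(2)))/5)*302 = (419 + (-4 - 1 + 4*I)/5)*302 = (419 + (-5 + 4*I)/5)*302 = (419 + (-1 + 4*I/5))*302 = (418 + 4*I/5)*302 = 126236 + 1208*I/5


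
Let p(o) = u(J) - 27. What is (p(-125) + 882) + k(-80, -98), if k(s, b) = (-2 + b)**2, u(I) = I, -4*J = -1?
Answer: 43421/4 ≈ 10855.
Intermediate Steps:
J = 1/4 (J = -1/4*(-1) = 1/4 ≈ 0.25000)
p(o) = -107/4 (p(o) = 1/4 - 27 = -107/4)
(p(-125) + 882) + k(-80, -98) = (-107/4 + 882) + (-2 - 98)**2 = 3421/4 + (-100)**2 = 3421/4 + 10000 = 43421/4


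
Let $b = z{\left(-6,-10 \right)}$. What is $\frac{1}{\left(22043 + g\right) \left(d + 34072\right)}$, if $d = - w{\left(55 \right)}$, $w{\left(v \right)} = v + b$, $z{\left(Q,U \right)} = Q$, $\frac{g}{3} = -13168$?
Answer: $- \frac{1}{594075603} \approx -1.6833 \cdot 10^{-9}$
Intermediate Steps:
$g = -39504$ ($g = 3 \left(-13168\right) = -39504$)
$b = -6$
$w{\left(v \right)} = -6 + v$ ($w{\left(v \right)} = v - 6 = -6 + v$)
$d = -49$ ($d = - (-6 + 55) = \left(-1\right) 49 = -49$)
$\frac{1}{\left(22043 + g\right) \left(d + 34072\right)} = \frac{1}{\left(22043 - 39504\right) \left(-49 + 34072\right)} = \frac{1}{\left(-17461\right) 34023} = \frac{1}{-594075603} = - \frac{1}{594075603}$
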